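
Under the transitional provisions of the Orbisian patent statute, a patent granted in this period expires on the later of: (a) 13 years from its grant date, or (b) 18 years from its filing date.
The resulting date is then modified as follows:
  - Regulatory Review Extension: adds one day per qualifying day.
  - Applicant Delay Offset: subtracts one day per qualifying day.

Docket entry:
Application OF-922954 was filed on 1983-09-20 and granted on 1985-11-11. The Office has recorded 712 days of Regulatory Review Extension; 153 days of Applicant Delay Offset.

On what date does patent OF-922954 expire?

(a) grant + 13 years → 11 November 1998.
(b) filing + 18 years → 20 September 2001.
Later of the two: 20 September 2001.
Regulatory Review Extension: +712 days → 2 September 2003.
Applicant Delay Offset: −153 days → 2 April 2003.

2003-04-02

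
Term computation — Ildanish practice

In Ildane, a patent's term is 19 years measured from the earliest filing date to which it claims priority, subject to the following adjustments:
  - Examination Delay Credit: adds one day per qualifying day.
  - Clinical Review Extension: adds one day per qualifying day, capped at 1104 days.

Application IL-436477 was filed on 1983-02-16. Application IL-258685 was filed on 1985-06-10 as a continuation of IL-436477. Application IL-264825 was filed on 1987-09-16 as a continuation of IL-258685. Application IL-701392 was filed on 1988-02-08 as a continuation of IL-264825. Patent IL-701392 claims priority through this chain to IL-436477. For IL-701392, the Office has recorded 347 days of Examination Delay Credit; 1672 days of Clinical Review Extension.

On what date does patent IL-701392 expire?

2006-02-06

Earliest priority filing: 16 February 1983.
Base term: 16 February 1983 + 19 years → 16 February 2002.
Examination Delay Credit: +347 days → 29 January 2003.
Clinical Review Extension: 1672 days claimed exceeds the 1104-day cap, so +1104 days → 6 February 2006.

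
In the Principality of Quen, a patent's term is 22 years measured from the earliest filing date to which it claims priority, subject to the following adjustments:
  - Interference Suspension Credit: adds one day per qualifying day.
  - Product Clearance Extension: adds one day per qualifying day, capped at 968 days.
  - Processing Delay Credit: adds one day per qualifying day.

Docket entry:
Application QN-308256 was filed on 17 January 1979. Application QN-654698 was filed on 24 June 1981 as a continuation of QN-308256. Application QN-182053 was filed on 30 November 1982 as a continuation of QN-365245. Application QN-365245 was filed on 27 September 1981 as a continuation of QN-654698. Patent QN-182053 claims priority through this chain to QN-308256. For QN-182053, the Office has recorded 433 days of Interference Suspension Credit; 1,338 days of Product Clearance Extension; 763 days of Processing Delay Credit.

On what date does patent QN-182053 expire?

Earliest priority filing: 17 January 1979.
Base term: 17 January 1979 + 22 years → 17 January 2001.
Interference Suspension Credit: +433 days → 26 March 2002.
Product Clearance Extension: 1338 days claimed exceeds the 968-day cap, so +968 days → 18 November 2004.
Processing Delay Credit: +763 days → 21 December 2006.

2006-12-21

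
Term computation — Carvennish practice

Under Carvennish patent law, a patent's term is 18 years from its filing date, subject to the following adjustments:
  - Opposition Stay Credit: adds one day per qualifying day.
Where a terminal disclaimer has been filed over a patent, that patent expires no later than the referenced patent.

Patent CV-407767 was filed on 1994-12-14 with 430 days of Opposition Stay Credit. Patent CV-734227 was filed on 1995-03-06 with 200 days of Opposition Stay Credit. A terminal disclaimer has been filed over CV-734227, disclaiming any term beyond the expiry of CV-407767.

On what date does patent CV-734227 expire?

Natural term of CV-734227:
  Base: filing + 18 years → 6 March 2013.
  Opposition Stay Credit: +200 days → 22 September 2013.
Expiry of referenced patent CV-407767:
  Base: filing + 18 years → 14 December 2012.
  Opposition Stay Credit: +430 days → 17 February 2014.
Terminal disclaimer: CV-734227 expires on the earlier of 22 September 2013 and 17 February 2014.

September 22, 2013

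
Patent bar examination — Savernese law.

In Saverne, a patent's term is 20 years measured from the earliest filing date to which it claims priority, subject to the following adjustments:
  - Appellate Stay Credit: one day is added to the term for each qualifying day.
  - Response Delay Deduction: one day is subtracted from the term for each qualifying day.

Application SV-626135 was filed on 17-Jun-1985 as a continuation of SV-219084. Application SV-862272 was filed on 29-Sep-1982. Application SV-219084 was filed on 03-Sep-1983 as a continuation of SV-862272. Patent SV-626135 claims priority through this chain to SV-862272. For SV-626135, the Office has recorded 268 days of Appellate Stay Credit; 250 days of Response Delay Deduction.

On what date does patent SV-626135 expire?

2002-10-17

Earliest priority filing: 29 September 1982.
Base term: 29 September 1982 + 20 years → 29 September 2002.
Appellate Stay Credit: +268 days → 24 June 2003.
Response Delay Deduction: −250 days → 17 October 2002.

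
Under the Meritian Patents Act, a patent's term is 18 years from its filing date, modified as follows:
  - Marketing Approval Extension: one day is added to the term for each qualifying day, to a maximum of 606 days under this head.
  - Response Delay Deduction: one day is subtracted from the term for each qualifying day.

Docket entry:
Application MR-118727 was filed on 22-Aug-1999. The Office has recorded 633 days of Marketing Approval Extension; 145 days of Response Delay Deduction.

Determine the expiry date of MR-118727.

Base term: filing date + 18 years → 22 August 2017.
Marketing Approval Extension: 633 days claimed exceeds the 606-day cap, so +606 days → 20 April 2019.
Response Delay Deduction: −145 days → 26 November 2018.

November 26, 2018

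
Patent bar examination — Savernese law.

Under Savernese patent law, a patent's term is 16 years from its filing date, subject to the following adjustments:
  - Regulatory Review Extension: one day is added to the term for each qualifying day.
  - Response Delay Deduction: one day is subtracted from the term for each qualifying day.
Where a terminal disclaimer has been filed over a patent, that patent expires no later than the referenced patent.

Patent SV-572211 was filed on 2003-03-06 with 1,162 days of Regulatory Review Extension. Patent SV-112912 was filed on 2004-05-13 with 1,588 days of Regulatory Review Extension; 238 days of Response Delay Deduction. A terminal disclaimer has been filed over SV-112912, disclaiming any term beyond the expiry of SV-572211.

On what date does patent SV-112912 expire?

2022-05-11

Natural term of SV-112912:
  Base: filing + 16 years → 13 May 2020.
  Regulatory Review Extension: +1588 days → 17 September 2024.
  Response Delay Deduction: −238 days → 23 January 2024.
Expiry of referenced patent SV-572211:
  Base: filing + 16 years → 6 March 2019.
  Regulatory Review Extension: +1162 days → 11 May 2022.
Terminal disclaimer: SV-112912 expires on the earlier of 23 January 2024 and 11 May 2022.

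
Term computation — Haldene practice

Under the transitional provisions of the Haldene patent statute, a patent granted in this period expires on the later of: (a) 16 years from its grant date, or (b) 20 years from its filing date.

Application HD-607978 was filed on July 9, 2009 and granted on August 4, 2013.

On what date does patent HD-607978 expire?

August 4, 2029

(a) grant + 16 years → 4 August 2029.
(b) filing + 20 years → 9 July 2029.
Later of the two: 4 August 2029.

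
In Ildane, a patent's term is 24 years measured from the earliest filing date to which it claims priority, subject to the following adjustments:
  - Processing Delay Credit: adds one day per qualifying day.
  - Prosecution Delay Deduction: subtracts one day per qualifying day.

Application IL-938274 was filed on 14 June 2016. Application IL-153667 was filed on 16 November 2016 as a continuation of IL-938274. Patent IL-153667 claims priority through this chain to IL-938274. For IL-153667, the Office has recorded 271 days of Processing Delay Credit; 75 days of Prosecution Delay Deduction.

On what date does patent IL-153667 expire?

Earliest priority filing: 14 June 2016.
Base term: 14 June 2016 + 24 years → 14 June 2040.
Processing Delay Credit: +271 days → 12 March 2041.
Prosecution Delay Deduction: −75 days → 27 December 2040.

2040-12-27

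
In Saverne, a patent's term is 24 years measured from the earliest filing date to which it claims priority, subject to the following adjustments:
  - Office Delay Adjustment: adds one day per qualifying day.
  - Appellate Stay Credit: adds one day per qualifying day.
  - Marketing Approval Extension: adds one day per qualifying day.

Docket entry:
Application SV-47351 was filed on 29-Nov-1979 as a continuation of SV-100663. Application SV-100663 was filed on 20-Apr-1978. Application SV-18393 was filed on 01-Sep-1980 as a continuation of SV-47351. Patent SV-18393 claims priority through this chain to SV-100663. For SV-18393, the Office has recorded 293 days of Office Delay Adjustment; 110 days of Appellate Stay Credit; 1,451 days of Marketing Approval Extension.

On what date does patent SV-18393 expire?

Earliest priority filing: 20 April 1978.
Base term: 20 April 1978 + 24 years → 20 April 2002.
Office Delay Adjustment: +293 days → 7 February 2003.
Appellate Stay Credit: +110 days → 28 May 2003.
Marketing Approval Extension: +1451 days → 18 May 2007.

May 18, 2007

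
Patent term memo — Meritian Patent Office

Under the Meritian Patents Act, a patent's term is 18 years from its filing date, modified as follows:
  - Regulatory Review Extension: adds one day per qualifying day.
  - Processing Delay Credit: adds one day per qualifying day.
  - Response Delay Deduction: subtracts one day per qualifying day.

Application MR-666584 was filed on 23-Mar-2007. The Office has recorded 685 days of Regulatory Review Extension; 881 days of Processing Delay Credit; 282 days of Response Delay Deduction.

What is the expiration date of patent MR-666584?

September 27, 2028

Base term: filing date + 18 years → 23 March 2025.
Regulatory Review Extension: +685 days → 6 February 2027.
Processing Delay Credit: +881 days → 6 July 2029.
Response Delay Deduction: −282 days → 27 September 2028.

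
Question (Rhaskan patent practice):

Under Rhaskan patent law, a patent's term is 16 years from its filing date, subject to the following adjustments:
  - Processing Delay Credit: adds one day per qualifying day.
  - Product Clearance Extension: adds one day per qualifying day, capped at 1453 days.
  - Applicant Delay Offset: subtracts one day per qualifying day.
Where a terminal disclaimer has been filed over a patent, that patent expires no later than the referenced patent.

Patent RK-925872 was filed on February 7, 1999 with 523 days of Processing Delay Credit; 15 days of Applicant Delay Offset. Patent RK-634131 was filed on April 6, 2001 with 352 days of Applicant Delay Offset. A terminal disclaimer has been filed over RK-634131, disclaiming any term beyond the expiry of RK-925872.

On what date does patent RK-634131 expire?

April 19, 2016

Natural term of RK-634131:
  Base: filing + 16 years → 6 April 2017.
  Applicant Delay Offset: −352 days → 19 April 2016.
Expiry of referenced patent RK-925872:
  Base: filing + 16 years → 7 February 2015.
  Processing Delay Credit: +523 days → 14 July 2016.
  Applicant Delay Offset: −15 days → 29 June 2016.
Terminal disclaimer: RK-634131 expires on the earlier of 19 April 2016 and 29 June 2016.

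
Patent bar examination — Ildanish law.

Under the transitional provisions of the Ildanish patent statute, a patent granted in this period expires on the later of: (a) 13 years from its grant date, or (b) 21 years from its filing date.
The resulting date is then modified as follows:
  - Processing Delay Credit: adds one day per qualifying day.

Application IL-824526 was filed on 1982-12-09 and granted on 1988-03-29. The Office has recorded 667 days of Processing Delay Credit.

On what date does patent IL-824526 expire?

October 6, 2005

(a) grant + 13 years → 29 March 2001.
(b) filing + 21 years → 9 December 2003.
Later of the two: 9 December 2003.
Processing Delay Credit: +667 days → 6 October 2005.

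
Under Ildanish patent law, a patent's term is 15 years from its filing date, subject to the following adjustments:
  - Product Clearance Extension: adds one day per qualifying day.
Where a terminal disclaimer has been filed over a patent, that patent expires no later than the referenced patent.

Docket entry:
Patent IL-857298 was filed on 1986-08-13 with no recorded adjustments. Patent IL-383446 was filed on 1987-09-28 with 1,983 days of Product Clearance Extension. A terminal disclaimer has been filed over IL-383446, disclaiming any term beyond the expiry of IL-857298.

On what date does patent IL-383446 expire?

August 13, 2001

Natural term of IL-383446:
  Base: filing + 15 years → 28 September 2002.
  Product Clearance Extension: +1983 days → 3 March 2008.
Expiry of referenced patent IL-857298:
  Base: filing + 15 years → 13 August 2001.
Terminal disclaimer: IL-383446 expires on the earlier of 3 March 2008 and 13 August 2001.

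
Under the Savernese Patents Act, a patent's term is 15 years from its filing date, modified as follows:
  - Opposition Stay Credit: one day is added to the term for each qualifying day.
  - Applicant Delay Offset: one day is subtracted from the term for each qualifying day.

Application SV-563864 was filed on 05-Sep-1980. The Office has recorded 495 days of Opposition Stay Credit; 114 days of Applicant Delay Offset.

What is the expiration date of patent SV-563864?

Base term: filing date + 15 years → 5 September 1995.
Opposition Stay Credit: +495 days → 12 January 1997.
Applicant Delay Offset: −114 days → 20 September 1996.

1996-09-20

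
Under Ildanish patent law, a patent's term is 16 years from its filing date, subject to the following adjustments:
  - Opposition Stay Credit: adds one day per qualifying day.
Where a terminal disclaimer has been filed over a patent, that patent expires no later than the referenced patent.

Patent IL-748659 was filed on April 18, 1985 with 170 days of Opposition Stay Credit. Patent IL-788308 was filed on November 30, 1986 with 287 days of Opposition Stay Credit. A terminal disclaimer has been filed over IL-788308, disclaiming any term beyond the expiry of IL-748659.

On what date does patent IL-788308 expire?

2001-10-05

Natural term of IL-788308:
  Base: filing + 16 years → 30 November 2002.
  Opposition Stay Credit: +287 days → 13 September 2003.
Expiry of referenced patent IL-748659:
  Base: filing + 16 years → 18 April 2001.
  Opposition Stay Credit: +170 days → 5 October 2001.
Terminal disclaimer: IL-788308 expires on the earlier of 13 September 2003 and 5 October 2001.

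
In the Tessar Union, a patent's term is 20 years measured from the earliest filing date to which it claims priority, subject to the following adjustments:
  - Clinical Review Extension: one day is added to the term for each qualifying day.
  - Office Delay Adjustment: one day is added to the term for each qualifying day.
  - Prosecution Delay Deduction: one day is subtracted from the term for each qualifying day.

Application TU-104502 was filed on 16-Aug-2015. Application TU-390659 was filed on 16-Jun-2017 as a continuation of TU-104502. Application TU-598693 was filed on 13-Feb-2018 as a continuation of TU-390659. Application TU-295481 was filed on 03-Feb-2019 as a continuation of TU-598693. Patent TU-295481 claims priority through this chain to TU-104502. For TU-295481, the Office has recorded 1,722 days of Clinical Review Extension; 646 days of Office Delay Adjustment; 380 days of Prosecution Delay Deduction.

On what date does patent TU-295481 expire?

January 24, 2041

Earliest priority filing: 16 August 2015.
Base term: 16 August 2015 + 20 years → 16 August 2035.
Clinical Review Extension: +1722 days → 3 May 2040.
Office Delay Adjustment: +646 days → 8 February 2042.
Prosecution Delay Deduction: −380 days → 24 January 2041.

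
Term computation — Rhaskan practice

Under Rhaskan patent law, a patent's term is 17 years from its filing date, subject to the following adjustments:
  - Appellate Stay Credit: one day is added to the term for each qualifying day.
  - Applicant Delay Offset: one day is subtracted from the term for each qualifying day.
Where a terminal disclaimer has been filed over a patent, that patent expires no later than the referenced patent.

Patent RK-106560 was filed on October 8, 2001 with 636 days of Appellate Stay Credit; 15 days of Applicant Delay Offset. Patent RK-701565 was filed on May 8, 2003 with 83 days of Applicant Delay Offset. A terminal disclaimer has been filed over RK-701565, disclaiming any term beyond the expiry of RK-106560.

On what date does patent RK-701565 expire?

2020-02-15

Natural term of RK-701565:
  Base: filing + 17 years → 8 May 2020.
  Applicant Delay Offset: −83 days → 15 February 2020.
Expiry of referenced patent RK-106560:
  Base: filing + 17 years → 8 October 2018.
  Appellate Stay Credit: +636 days → 5 July 2020.
  Applicant Delay Offset: −15 days → 20 June 2020.
Terminal disclaimer: RK-701565 expires on the earlier of 15 February 2020 and 20 June 2020.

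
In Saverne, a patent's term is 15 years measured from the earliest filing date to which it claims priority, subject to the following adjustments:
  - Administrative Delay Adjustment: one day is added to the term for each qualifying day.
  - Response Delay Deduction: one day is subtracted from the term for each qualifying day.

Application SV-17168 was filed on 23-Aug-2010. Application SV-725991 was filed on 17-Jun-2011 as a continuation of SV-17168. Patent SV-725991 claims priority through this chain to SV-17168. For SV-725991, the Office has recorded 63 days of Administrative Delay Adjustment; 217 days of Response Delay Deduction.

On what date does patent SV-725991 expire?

Earliest priority filing: 23 August 2010.
Base term: 23 August 2010 + 15 years → 23 August 2025.
Administrative Delay Adjustment: +63 days → 25 October 2025.
Response Delay Deduction: −217 days → 22 March 2025.

March 22, 2025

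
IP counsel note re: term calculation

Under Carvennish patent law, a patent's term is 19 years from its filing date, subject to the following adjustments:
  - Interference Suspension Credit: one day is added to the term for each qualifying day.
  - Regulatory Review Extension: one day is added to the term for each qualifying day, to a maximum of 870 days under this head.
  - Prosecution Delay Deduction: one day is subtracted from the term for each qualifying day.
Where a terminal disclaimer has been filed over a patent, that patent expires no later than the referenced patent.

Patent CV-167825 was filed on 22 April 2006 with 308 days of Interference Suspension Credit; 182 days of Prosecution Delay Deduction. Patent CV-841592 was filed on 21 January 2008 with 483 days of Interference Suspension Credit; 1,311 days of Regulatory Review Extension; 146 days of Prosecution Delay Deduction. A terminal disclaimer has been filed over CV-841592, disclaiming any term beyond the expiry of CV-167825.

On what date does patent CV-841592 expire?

August 26, 2025

Natural term of CV-841592:
  Base: filing + 19 years → 21 January 2027.
  Interference Suspension Credit: +483 days → 18 May 2028.
  Regulatory Review Extension: 1311 days claimed exceeds the 870-day cap, so +870 days → 5 October 2030.
  Prosecution Delay Deduction: −146 days → 12 May 2030.
Expiry of referenced patent CV-167825:
  Base: filing + 19 years → 22 April 2025.
  Interference Suspension Credit: +308 days → 24 February 2026.
  Prosecution Delay Deduction: −182 days → 26 August 2025.
Terminal disclaimer: CV-841592 expires on the earlier of 12 May 2030 and 26 August 2025.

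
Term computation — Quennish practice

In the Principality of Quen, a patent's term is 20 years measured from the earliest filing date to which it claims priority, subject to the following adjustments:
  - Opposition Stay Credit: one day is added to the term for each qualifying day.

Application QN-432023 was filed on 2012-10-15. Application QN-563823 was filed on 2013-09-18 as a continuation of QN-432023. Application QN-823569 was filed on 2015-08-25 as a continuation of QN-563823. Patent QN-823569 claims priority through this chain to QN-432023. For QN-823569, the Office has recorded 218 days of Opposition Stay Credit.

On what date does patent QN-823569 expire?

Earliest priority filing: 15 October 2012.
Base term: 15 October 2012 + 20 years → 15 October 2032.
Opposition Stay Credit: +218 days → 21 May 2033.

2033-05-21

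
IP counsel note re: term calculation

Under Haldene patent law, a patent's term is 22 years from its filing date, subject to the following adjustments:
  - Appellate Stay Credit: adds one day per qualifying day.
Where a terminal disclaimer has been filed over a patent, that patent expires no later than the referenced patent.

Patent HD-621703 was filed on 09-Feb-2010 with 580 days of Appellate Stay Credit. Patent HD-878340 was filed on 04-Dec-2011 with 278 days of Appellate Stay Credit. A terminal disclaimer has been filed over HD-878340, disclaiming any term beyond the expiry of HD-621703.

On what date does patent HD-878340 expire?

September 11, 2033

Natural term of HD-878340:
  Base: filing + 22 years → 4 December 2033.
  Appellate Stay Credit: +278 days → 8 September 2034.
Expiry of referenced patent HD-621703:
  Base: filing + 22 years → 9 February 2032.
  Appellate Stay Credit: +580 days → 11 September 2033.
Terminal disclaimer: HD-878340 expires on the earlier of 8 September 2034 and 11 September 2033.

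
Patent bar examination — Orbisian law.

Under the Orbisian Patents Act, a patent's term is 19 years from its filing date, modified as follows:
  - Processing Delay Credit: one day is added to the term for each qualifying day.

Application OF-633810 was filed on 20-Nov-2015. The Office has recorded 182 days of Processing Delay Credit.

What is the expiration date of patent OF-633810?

Base term: filing date + 19 years → 20 November 2034.
Processing Delay Credit: +182 days → 21 May 2035.

May 21, 2035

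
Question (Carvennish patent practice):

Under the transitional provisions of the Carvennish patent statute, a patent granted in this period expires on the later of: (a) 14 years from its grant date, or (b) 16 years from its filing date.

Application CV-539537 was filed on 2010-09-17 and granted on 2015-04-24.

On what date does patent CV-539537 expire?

(a) grant + 14 years → 24 April 2029.
(b) filing + 16 years → 17 September 2026.
Later of the two: 24 April 2029.

April 24, 2029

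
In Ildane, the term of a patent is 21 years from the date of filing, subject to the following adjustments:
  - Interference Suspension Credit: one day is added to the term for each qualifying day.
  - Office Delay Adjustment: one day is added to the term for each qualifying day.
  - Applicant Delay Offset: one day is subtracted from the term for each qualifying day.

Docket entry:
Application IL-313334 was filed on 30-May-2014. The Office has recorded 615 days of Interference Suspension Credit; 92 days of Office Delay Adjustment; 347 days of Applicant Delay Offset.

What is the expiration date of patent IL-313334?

Base term: filing date + 21 years → 30 May 2035.
Interference Suspension Credit: +615 days → 3 February 2037.
Office Delay Adjustment: +92 days → 6 May 2037.
Applicant Delay Offset: −347 days → 24 May 2036.

2036-05-24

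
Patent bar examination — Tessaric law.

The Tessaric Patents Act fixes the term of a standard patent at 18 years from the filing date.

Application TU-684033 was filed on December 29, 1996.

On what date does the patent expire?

December 29, 2014

Filing date + 18 years → 29 December 2014.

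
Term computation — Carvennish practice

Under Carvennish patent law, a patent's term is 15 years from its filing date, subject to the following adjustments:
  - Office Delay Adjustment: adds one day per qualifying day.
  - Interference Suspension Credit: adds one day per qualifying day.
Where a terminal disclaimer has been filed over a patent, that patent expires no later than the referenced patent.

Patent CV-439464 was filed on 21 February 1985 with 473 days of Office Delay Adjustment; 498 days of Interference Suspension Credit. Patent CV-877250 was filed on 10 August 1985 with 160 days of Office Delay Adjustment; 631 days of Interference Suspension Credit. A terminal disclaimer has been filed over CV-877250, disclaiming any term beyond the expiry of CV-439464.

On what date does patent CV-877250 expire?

2002-10-10

Natural term of CV-877250:
  Base: filing + 15 years → 10 August 2000.
  Office Delay Adjustment: +160 days → 17 January 2001.
  Interference Suspension Credit: +631 days → 10 October 2002.
Expiry of referenced patent CV-439464:
  Base: filing + 15 years → 21 February 2000.
  Office Delay Adjustment: +473 days → 8 June 2001.
  Interference Suspension Credit: +498 days → 19 October 2002.
Terminal disclaimer: CV-877250 expires on the earlier of 10 October 2002 and 19 October 2002.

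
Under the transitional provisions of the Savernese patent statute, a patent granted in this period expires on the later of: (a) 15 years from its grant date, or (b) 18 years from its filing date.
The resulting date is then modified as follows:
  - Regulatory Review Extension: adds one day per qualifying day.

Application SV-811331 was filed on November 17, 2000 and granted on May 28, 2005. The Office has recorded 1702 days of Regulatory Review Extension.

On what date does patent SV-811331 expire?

2025-01-24

(a) grant + 15 years → 28 May 2020.
(b) filing + 18 years → 17 November 2018.
Later of the two: 28 May 2020.
Regulatory Review Extension: +1702 days → 24 January 2025.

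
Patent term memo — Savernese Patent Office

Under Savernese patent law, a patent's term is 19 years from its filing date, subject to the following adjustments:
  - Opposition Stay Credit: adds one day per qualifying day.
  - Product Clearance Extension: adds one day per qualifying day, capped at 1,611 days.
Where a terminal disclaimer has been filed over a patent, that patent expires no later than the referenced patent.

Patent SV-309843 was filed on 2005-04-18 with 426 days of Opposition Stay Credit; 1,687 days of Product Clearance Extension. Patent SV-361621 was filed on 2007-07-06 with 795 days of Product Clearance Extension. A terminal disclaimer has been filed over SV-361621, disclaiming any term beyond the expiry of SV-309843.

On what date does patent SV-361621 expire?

2028-09-08

Natural term of SV-361621:
  Base: filing + 19 years → 6 July 2026.
  Product Clearance Extension: 795 days (within the 1611-day cap) → +795 days → 8 September 2028.
Expiry of referenced patent SV-309843:
  Base: filing + 19 years → 18 April 2024.
  Opposition Stay Credit: +426 days → 18 June 2025.
  Product Clearance Extension: 1687 days claimed exceeds the 1611-day cap, so +1611 days → 15 November 2029.
Terminal disclaimer: SV-361621 expires on the earlier of 8 September 2028 and 15 November 2029.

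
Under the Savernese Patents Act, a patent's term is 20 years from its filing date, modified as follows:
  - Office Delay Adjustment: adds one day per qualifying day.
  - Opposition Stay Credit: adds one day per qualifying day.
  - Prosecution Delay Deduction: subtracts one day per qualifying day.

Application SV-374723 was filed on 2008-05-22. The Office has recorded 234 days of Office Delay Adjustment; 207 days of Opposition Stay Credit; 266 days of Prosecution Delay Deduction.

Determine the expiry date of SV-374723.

2028-11-13

Base term: filing date + 20 years → 22 May 2028.
Office Delay Adjustment: +234 days → 11 January 2029.
Opposition Stay Credit: +207 days → 6 August 2029.
Prosecution Delay Deduction: −266 days → 13 November 2028.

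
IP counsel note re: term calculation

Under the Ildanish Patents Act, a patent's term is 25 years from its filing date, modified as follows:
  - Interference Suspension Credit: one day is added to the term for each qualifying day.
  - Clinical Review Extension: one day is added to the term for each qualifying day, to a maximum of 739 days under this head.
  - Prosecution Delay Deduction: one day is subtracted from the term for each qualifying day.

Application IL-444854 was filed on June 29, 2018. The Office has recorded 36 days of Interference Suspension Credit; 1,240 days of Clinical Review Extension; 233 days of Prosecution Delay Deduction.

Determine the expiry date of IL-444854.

December 22, 2044

Base term: filing date + 25 years → 29 June 2043.
Interference Suspension Credit: +36 days → 4 August 2043.
Clinical Review Extension: 1240 days claimed exceeds the 739-day cap, so +739 days → 12 August 2045.
Prosecution Delay Deduction: −233 days → 22 December 2044.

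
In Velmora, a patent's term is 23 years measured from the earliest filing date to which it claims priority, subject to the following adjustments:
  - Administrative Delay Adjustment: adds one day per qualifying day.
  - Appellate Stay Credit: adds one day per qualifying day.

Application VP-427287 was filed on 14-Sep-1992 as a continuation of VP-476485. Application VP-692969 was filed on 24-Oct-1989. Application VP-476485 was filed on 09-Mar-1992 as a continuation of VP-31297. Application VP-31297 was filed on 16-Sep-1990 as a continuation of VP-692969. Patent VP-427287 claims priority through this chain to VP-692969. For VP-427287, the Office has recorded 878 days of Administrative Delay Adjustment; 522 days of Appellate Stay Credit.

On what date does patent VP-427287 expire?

August 24, 2016

Earliest priority filing: 24 October 1989.
Base term: 24 October 1989 + 23 years → 24 October 2012.
Administrative Delay Adjustment: +878 days → 21 March 2015.
Appellate Stay Credit: +522 days → 24 August 2016.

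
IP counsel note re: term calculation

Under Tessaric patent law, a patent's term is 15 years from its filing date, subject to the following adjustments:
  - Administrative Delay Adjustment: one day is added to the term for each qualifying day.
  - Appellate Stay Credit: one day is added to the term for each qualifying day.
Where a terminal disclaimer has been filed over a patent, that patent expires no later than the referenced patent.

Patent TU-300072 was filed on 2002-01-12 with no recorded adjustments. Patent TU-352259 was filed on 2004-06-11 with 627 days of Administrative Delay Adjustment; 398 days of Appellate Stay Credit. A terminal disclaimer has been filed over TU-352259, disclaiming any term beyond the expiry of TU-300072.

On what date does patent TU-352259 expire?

Natural term of TU-352259:
  Base: filing + 15 years → 11 June 2019.
  Administrative Delay Adjustment: +627 days → 27 February 2021.
  Appellate Stay Credit: +398 days → 1 April 2022.
Expiry of referenced patent TU-300072:
  Base: filing + 15 years → 12 January 2017.
Terminal disclaimer: TU-352259 expires on the earlier of 1 April 2022 and 12 January 2017.

January 12, 2017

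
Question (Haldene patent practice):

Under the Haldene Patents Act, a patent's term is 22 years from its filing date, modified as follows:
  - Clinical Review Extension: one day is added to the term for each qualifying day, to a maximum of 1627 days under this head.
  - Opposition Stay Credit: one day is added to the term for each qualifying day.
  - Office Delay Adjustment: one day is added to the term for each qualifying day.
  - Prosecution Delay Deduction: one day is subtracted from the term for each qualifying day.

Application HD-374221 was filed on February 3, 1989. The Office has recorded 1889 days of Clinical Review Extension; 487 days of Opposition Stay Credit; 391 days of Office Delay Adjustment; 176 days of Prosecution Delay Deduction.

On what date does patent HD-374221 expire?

2017-06-20

Base term: filing date + 22 years → 3 February 2011.
Clinical Review Extension: 1889 days claimed exceeds the 1627-day cap, so +1627 days → 19 July 2015.
Opposition Stay Credit: +487 days → 17 November 2016.
Office Delay Adjustment: +391 days → 13 December 2017.
Prosecution Delay Deduction: −176 days → 20 June 2017.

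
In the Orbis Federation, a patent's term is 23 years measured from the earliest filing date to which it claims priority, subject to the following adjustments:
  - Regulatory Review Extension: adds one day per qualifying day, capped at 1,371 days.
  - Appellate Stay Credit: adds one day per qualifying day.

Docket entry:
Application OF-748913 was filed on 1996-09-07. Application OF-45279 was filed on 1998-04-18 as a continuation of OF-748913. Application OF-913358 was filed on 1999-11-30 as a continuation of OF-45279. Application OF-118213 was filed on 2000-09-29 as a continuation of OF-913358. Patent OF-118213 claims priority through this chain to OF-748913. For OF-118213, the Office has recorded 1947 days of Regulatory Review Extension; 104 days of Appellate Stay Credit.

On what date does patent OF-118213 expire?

2023-09-21

Earliest priority filing: 7 September 1996.
Base term: 7 September 1996 + 23 years → 7 September 2019.
Regulatory Review Extension: 1947 days claimed exceeds the 1371-day cap, so +1371 days → 9 June 2023.
Appellate Stay Credit: +104 days → 21 September 2023.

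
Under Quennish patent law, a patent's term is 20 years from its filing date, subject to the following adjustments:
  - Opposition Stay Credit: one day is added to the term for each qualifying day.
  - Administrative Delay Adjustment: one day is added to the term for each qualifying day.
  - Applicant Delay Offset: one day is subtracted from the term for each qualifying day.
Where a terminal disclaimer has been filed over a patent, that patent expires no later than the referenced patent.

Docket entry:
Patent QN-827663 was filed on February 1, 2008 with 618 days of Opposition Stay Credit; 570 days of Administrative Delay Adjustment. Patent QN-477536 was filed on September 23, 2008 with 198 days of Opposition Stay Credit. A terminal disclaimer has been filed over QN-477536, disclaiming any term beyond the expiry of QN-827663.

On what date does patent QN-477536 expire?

2029-04-09

Natural term of QN-477536:
  Base: filing + 20 years → 23 September 2028.
  Opposition Stay Credit: +198 days → 9 April 2029.
Expiry of referenced patent QN-827663:
  Base: filing + 20 years → 1 February 2028.
  Opposition Stay Credit: +618 days → 11 October 2029.
  Administrative Delay Adjustment: +570 days → 4 May 2031.
Terminal disclaimer: QN-477536 expires on the earlier of 9 April 2029 and 4 May 2031.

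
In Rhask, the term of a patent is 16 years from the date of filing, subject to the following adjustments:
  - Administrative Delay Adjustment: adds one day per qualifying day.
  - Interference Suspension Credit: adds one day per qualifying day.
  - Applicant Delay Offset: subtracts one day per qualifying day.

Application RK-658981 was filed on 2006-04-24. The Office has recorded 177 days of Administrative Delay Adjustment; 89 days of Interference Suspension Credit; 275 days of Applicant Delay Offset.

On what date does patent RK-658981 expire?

Base term: filing date + 16 years → 24 April 2022.
Administrative Delay Adjustment: +177 days → 18 October 2022.
Interference Suspension Credit: +89 days → 15 January 2023.
Applicant Delay Offset: −275 days → 15 April 2022.

April 15, 2022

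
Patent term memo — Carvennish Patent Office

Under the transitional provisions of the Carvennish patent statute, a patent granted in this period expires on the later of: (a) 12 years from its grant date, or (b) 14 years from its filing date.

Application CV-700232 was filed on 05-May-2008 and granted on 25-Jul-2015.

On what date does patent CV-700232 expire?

2027-07-25

(a) grant + 12 years → 25 July 2027.
(b) filing + 14 years → 5 May 2022.
Later of the two: 25 July 2027.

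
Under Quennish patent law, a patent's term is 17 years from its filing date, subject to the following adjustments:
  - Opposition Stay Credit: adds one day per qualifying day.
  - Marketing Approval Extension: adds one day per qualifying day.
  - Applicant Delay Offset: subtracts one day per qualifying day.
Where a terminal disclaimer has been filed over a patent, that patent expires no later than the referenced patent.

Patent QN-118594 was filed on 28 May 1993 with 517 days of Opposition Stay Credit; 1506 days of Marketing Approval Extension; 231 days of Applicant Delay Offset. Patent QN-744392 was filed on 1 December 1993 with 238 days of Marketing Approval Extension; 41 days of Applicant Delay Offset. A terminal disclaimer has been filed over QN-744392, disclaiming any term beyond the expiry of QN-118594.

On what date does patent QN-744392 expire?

Natural term of QN-744392:
  Base: filing + 17 years → 1 December 2010.
  Marketing Approval Extension: +238 days → 27 July 2011.
  Applicant Delay Offset: −41 days → 16 June 2011.
Expiry of referenced patent QN-118594:
  Base: filing + 17 years → 28 May 2010.
  Opposition Stay Credit: +517 days → 27 October 2011.
  Marketing Approval Extension: +1506 days → 11 December 2015.
  Applicant Delay Offset: −231 days → 24 April 2015.
Terminal disclaimer: QN-744392 expires on the earlier of 16 June 2011 and 24 April 2015.

2011-06-16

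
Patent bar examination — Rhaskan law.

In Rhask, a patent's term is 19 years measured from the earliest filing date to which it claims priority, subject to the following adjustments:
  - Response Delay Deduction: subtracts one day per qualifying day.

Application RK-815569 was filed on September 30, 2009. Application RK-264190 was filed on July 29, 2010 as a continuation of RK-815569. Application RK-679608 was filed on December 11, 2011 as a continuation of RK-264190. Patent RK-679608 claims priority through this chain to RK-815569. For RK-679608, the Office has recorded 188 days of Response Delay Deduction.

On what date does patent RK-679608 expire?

March 26, 2028

Earliest priority filing: 30 September 2009.
Base term: 30 September 2009 + 19 years → 30 September 2028.
Response Delay Deduction: −188 days → 26 March 2028.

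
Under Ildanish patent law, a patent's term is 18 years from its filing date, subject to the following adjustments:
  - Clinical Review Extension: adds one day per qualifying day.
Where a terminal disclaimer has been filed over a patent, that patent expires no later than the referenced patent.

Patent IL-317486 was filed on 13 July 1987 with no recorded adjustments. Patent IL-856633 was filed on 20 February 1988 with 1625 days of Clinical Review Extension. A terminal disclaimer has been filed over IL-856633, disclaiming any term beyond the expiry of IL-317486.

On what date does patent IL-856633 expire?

2005-07-13

Natural term of IL-856633:
  Base: filing + 18 years → 20 February 2006.
  Clinical Review Extension: +1625 days → 3 August 2010.
Expiry of referenced patent IL-317486:
  Base: filing + 18 years → 13 July 2005.
Terminal disclaimer: IL-856633 expires on the earlier of 3 August 2010 and 13 July 2005.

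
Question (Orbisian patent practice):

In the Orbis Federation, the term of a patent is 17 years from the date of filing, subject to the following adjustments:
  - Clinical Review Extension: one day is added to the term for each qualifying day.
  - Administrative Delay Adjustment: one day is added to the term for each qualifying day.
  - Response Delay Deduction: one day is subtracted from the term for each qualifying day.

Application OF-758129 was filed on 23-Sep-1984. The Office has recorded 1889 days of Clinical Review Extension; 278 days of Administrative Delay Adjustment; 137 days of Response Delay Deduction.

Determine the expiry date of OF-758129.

2007-04-15

Base term: filing date + 17 years → 23 September 2001.
Clinical Review Extension: +1889 days → 25 November 2006.
Administrative Delay Adjustment: +278 days → 30 August 2007.
Response Delay Deduction: −137 days → 15 April 2007.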